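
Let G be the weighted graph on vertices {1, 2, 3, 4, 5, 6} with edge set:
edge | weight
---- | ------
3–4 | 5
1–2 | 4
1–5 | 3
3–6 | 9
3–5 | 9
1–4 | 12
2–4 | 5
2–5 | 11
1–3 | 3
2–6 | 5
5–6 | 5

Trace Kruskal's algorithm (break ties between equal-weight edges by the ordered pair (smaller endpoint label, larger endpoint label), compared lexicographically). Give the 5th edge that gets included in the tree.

Kruskal's algorithm — process edges by increasing weight (ties by edge label):
1–3 (3): add. Components now {1,3} {2} {4} {5} {6}
1–5 (3): add. Components now {1,3,5} {2} {4} {6}
1–2 (4): add. Components now {1,2,3,5} {4} {6}
2–4 (5): add. Components now {1,2,3,4,5} {6}
2–6 (5): add. Components now {1,2,3,4,5,6}
The 5th edge added is 2–6.

2-6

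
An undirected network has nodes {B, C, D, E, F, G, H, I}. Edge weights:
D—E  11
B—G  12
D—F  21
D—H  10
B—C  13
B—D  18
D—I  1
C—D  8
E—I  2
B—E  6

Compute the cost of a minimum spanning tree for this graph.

Kruskal: consider edges lightest-first.
D—I (1): add — endpoints in different components.
E—I (2): add — endpoints in different components.
B—E (6): add — endpoints in different components.
C—D (8): add — endpoints in different components.
D—H (10): add — endpoints in different components.
D—E (11): skip — D and E already connected.
B—G (12): add — endpoints in different components.
B—C (13): skip — B and C already connected.
B—D (18): skip — B and D already connected.
D—F (21): add — endpoints in different components.
MST edges: D—I, E—I, B—E, C—D, D—H, B—G, D—F; total weight 1+2+6+8+10+12+21 = 60.

60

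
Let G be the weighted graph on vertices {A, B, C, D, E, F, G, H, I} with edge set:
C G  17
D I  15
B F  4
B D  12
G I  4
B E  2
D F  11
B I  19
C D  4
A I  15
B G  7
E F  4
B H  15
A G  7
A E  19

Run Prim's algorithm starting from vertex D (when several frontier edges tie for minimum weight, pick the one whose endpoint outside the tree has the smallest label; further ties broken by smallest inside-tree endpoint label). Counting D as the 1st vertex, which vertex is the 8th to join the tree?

Prim's algorithm from D:
Step 1: cheapest edge leaving the tree is C D (4); add C.
Step 2: cheapest edge leaving the tree is D F (11); add F.
Step 3: cheapest edge leaving the tree is B F (4); add B.
Step 4: cheapest edge leaving the tree is B E (2); add E.
Step 5: cheapest edge leaving the tree is B G (7); add G.
Step 6: cheapest edge leaving the tree is G I (4); add I.
Step 7: cheapest edge leaving the tree is A G (7); add A.
Step 8: cheapest edge leaving the tree is B H (15); add H.
Vertex order: D, C, F, B, E, G, I, A, H. The 8th vertex is A.

A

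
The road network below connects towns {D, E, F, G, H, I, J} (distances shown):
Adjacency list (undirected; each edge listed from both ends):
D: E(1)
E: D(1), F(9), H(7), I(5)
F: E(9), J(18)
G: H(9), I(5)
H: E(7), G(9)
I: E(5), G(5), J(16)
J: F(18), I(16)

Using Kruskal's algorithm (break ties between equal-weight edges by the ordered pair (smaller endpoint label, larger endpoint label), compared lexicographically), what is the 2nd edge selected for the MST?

Sort edges by weight, then run Kruskal:
D–E (1): add. Components now {D,E} {F} {G} {H} {I} {J}
E–I (5): add. Components now {D,E,I} {F} {G} {H} {J}
G–I (5): add. Components now {D,E,G,I} {F} {H} {J}
E–H (7): add. Components now {D,E,G,H,I} {F} {J}
E–F (9): add. Components now {D,E,F,G,H,I} {J}
G–H (9): skip — G and H already connected.
I–J (16): add. Components now {D,E,F,G,H,I,J}
The 2nd edge added is E–I.

E-I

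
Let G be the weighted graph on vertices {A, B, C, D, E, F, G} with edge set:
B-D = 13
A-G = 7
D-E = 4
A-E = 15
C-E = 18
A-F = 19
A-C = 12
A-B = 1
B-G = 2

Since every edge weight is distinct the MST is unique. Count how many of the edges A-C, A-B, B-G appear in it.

Kruskal: consider edges lightest-first.
A-B (1): add — endpoints in different components.
B-G (2): add — endpoints in different components.
D-E (4): add — endpoints in different components.
A-G (7): skip — A and G already connected.
A-C (12): add — endpoints in different components.
B-D (13): add — endpoints in different components.
A-E (15): skip — A and E already connected.
C-E (18): skip — C and E already connected.
A-F (19): add — endpoints in different components.
MST edge set: {A-B, B-G, D-E, A-C, B-D, A-F}.
Of the listed edges, {A-C, A-B, B-G} are in the MST → 3.

3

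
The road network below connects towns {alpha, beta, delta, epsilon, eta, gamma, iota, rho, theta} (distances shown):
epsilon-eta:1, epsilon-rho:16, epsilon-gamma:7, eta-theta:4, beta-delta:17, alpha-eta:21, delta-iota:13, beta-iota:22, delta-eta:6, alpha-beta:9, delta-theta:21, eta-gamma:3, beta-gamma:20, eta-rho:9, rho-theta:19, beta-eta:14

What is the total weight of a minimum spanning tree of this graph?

Kruskal's algorithm — process edges by increasing weight (ties by edge label):
epsilon-eta (1): add — endpoints in different components.
eta-gamma (3): add — endpoints in different components.
eta-theta (4): add — endpoints in different components.
delta-eta (6): add — endpoints in different components.
epsilon-gamma (7): skip — gamma and epsilon already connected.
alpha-beta (9): add — endpoints in different components.
eta-rho (9): add — endpoints in different components.
delta-iota (13): add — endpoints in different components.
beta-eta (14): add — endpoints in different components.
MST edges: epsilon-eta, eta-gamma, eta-theta, delta-eta, alpha-beta, eta-rho, delta-iota, beta-eta; total weight 1+3+4+6+9+9+13+14 = 59.

59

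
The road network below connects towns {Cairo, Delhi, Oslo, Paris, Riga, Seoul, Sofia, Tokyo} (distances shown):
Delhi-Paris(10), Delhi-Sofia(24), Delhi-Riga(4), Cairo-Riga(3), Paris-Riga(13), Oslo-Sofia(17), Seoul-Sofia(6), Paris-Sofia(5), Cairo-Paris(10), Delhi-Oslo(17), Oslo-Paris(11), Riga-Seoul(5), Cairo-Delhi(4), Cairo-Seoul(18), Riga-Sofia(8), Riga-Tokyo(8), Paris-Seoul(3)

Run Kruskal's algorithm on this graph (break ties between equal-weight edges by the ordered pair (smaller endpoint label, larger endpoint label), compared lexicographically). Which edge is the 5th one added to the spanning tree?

Riga-Seoul

Kruskal's algorithm — process edges by increasing weight (ties by edge label):
Cairo-Riga (3): add — endpoints in different components.
Paris-Seoul (3): add — endpoints in different components.
Cairo-Delhi (4): add — endpoints in different components.
Delhi-Riga (4): skip — Riga and Delhi already connected.
Paris-Sofia (5): add — endpoints in different components.
Riga-Seoul (5): add — endpoints in different components.
Seoul-Sofia (6): skip — Sofia and Seoul already connected.
Riga-Sofia (8): skip — Sofia and Riga already connected.
Riga-Tokyo (8): add — endpoints in different components.
Cairo-Paris (10): skip — Cairo and Paris already connected.
Delhi-Paris (10): skip — Delhi and Paris already connected.
Oslo-Paris (11): add — endpoints in different components.
The 5th edge added is Riga-Seoul.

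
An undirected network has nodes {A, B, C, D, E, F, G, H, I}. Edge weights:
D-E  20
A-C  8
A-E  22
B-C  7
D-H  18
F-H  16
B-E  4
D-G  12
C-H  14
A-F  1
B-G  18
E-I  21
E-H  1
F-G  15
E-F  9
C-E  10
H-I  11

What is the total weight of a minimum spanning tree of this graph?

59

Kruskal: consider edges lightest-first.
A-F (1): add — endpoints in different components.
E-H (1): add — endpoints in different components.
B-E (4): add — endpoints in different components.
B-C (7): add — endpoints in different components.
A-C (8): add — endpoints in different components.
E-F (9): skip — E and F already connected.
C-E (10): skip — C and E already connected.
H-I (11): add — endpoints in different components.
D-G (12): add — endpoints in different components.
C-H (14): skip — C and H already connected.
F-G (15): add — endpoints in different components.
MST edges: A-F, E-H, B-E, B-C, A-C, H-I, D-G, F-G; total weight 1+1+4+7+8+11+12+15 = 59.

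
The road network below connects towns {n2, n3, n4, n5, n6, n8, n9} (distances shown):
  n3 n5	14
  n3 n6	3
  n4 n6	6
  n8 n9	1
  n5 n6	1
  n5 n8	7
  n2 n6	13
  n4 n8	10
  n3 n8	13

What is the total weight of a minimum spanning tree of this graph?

Kruskal's algorithm — process edges by increasing weight (ties by edge label):
n5 n6 (1): add. Components now {n9} {n5,n6} {n3} {n4} {n8} {n2}
n8 n9 (1): add. Components now {n8,n9} {n5,n6} {n3} {n4} {n2}
n3 n6 (3): add. Components now {n8,n9} {n3,n5,n6} {n4} {n2}
n4 n6 (6): add. Components now {n8,n9} {n3,n4,n5,n6} {n2}
n5 n8 (7): add. Components now {n3,n4,n5,n6,n8,n9} {n2}
n4 n8 (10): skip — n4 and n8 already connected.
n2 n6 (13): add. Components now {n2,n3,n4,n5,n6,n8,n9}
MST edges: n5 n6, n8 n9, n3 n6, n4 n6, n5 n8, n2 n6; total weight 1+1+3+6+7+13 = 31.

31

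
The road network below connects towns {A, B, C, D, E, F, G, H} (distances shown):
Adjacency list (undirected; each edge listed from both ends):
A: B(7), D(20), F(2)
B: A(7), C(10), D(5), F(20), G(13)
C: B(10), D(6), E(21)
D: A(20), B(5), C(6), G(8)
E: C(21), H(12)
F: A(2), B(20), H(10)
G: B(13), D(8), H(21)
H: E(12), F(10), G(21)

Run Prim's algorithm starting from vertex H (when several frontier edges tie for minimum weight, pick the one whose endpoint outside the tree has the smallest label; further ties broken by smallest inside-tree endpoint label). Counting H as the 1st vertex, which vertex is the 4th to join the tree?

Prim's algorithm from H:
Step 1: frontier [F-H 10, E-H 12, G-H 21] → take F-H (10); add F.
Step 2: frontier [A-F 2, B-F 20, E-H 12, G-H 21] → take A-F (2); add A.
Step 3: frontier [A-B 7, A-D 20, B-F 20, E-H 12, G-H 21] → take A-B (7); add B.
Step 4: frontier [A-D 20, B-D 5, B-C 10, B-G 13, E-H 12, G-H 21] → take B-D (5); add D.
Step 5: frontier [B-C 10, B-G 13, C-D 6, D-G 8, E-H 12, G-H 21] → take C-D (6); add C.
Step 6: frontier [B-G 13, C-E 21, D-G 8, E-H 12, G-H 21] → take D-G (8); add G.
Step 7: frontier [C-E 21, E-H 12] → take E-H (12); add E.
Vertex order: H, F, A, B, D, C, G, E. The 4th vertex is B.

B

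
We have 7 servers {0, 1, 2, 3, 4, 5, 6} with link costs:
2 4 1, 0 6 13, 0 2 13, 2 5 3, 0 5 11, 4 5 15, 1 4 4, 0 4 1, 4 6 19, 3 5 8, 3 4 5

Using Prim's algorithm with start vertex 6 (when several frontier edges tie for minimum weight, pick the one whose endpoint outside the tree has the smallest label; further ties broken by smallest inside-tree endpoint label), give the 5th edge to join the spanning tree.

1-4

Prim's algorithm from 6:
Step 1: cheapest edge leaving the tree is 0 6 (13); add 0.
Step 2: cheapest edge leaving the tree is 0 4 (1); add 4.
Step 3: cheapest edge leaving the tree is 2 4 (1); add 2.
Step 4: cheapest edge leaving the tree is 2 5 (3); add 5.
Step 5: cheapest edge leaving the tree is 1 4 (4); add 1.
Step 6: cheapest edge leaving the tree is 3 4 (5); add 3.
The 5th edge added is 1 4.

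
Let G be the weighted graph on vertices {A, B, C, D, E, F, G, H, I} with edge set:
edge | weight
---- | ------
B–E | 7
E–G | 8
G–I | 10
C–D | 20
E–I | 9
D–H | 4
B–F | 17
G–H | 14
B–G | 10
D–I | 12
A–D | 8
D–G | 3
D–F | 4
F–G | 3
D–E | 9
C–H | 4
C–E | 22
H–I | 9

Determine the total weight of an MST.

Sort edges by weight, then run Kruskal:
D–G (3): add — endpoints in different components.
F–G (3): add — endpoints in different components.
C–H (4): add — endpoints in different components.
D–F (4): skip — D and F already connected.
D–H (4): add — endpoints in different components.
B–E (7): add — endpoints in different components.
A–D (8): add — endpoints in different components.
E–G (8): add — endpoints in different components.
D–E (9): skip — D and E already connected.
E–I (9): add — endpoints in different components.
MST edges: D–G, F–G, C–H, D–H, B–E, A–D, E–G, E–I; total weight 3+3+4+4+7+8+8+9 = 46.

46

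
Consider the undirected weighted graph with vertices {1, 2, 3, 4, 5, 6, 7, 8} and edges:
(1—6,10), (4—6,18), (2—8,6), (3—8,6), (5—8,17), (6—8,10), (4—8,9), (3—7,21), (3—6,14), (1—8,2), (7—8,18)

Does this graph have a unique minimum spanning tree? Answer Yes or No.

Kruskal: consider edges lightest-first.
1—8 (2): add — endpoints in different components.
2—8 (6): add — endpoints in different components.
3—8 (6): add — endpoints in different components.
4—8 (9): add — endpoints in different components.
1—6 (10): add — endpoints in different components.
6—8 (10): skip — 6 and 8 already connected.
3—6 (14): skip — 3 and 6 already connected.
5—8 (17): add — endpoints in different components.
4—6 (18): skip — 4 and 6 already connected.
7—8 (18): add — endpoints in different components.
Non-tree edge 6—8 has weight 10, equal to the heaviest edge on its tree cycle — swapping gives another MST of the same weight. Not unique.

No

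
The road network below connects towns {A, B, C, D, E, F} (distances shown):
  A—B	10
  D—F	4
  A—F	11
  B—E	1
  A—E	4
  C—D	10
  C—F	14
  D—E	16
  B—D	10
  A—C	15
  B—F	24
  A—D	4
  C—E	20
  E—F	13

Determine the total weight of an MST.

Kruskal: consider edges lightest-first.
B—E (1): add. Components now {A} {B,E} {C} {D} {F}
A—D (4): add. Components now {A,D} {B,E} {C} {F}
A—E (4): add. Components now {A,B,D,E} {C} {F}
D—F (4): add. Components now {A,B,D,E,F} {C}
A—B (10): skip — A and B already connected.
B—D (10): skip — B and D already connected.
C—D (10): add. Components now {A,B,C,D,E,F}
MST edges: B—E, A—D, A—E, D—F, C—D; total weight 1+4+4+4+10 = 23.

23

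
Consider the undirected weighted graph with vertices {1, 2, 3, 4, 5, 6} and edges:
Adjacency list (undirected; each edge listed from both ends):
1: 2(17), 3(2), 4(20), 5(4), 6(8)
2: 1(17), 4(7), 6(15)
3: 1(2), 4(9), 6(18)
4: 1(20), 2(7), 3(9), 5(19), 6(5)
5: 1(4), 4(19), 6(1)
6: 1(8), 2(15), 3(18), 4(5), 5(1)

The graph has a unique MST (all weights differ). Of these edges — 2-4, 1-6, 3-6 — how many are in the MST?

Sort edges by weight, then run Kruskal:
5-6 (1): add. Components now {1} {2} {3} {4} {5,6}
1-3 (2): add. Components now {1,3} {2} {4} {5,6}
1-5 (4): add. Components now {1,3,5,6} {2} {4}
4-6 (5): add. Components now {1,3,4,5,6} {2}
2-4 (7): add. Components now {1,2,3,4,5,6}
MST edge set: {5-6, 1-3, 1-5, 4-6, 2-4}.
Of the listed edges, {2-4} are in the MST → 1.

1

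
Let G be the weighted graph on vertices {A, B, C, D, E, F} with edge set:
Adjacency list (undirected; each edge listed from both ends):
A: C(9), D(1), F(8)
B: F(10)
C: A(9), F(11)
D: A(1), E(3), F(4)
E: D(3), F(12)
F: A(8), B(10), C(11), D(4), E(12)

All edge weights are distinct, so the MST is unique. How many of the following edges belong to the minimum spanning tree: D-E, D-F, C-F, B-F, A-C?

4

Kruskal's algorithm — process edges by increasing weight (ties by edge label):
A-D (1): add — endpoints in different components.
D-E (3): add — endpoints in different components.
D-F (4): add — endpoints in different components.
A-F (8): skip — A and F already connected.
A-C (9): add — endpoints in different components.
B-F (10): add — endpoints in different components.
MST edge set: {A-D, D-E, D-F, A-C, B-F}.
Of the listed edges, {D-E, D-F, B-F, A-C} are in the MST → 4.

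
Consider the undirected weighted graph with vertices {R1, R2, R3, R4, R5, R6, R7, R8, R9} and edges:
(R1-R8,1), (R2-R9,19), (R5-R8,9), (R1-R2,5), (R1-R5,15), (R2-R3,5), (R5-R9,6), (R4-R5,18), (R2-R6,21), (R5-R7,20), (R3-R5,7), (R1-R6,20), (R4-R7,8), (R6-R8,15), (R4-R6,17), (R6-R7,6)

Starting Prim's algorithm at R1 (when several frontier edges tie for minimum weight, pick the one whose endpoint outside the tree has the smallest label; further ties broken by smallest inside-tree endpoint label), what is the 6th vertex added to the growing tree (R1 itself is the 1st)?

Grow the tree from R1 using Prim:
Step 1: cheapest edge leaving the tree is R1-R8 (1); add R8.
Step 2: cheapest edge leaving the tree is R1-R2 (5); add R2.
Step 3: cheapest edge leaving the tree is R2-R3 (5); add R3.
Step 4: cheapest edge leaving the tree is R3-R5 (7); add R5.
Step 5: cheapest edge leaving the tree is R5-R9 (6); add R9.
Step 6: cheapest edge leaving the tree is R6-R8 (15); add R6.
Step 7: cheapest edge leaving the tree is R6-R7 (6); add R7.
Step 8: cheapest edge leaving the tree is R4-R7 (8); add R4.
Vertex order: R1, R8, R2, R3, R5, R9, R6, R7, R4. The 6th vertex is R9.

R9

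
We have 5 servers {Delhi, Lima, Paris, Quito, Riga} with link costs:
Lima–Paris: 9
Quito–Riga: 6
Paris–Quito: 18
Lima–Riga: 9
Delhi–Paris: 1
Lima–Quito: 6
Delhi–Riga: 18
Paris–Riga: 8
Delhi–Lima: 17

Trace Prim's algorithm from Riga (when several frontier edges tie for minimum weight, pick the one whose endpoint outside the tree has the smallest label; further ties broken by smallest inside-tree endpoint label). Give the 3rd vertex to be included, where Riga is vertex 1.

Prim, starting at Riga.
Step 1: frontier [Quito–Riga 6, Paris–Riga 8, Lima–Riga 9, Delhi–Riga 18] → take Quito–Riga (6); add Quito.
Step 2: frontier [Lima–Quito 6, Paris–Quito 18, Paris–Riga 8, Lima–Riga 9, Delhi–Riga 18] → take Lima–Quito (6); add Lima.
Step 3: frontier [Lima–Paris 9, Delhi–Lima 17, Paris–Quito 18, Paris–Riga 8, Delhi–Riga 18] → take Paris–Riga (8); add Paris.
Step 4: frontier [Delhi–Lima 17, Delhi–Paris 1, Delhi–Riga 18] → take Delhi–Paris (1); add Delhi.
Vertex order: Riga, Quito, Lima, Paris, Delhi. The 3rd vertex is Lima.

Lima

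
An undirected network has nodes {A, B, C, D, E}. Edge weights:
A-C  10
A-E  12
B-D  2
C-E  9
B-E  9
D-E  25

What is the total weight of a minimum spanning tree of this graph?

30

Sort edges by weight, then run Kruskal:
B-D (2): add — endpoints in different components.
B-E (9): add — endpoints in different components.
C-E (9): add — endpoints in different components.
A-C (10): add — endpoints in different components.
MST edges: B-D, B-E, C-E, A-C; total weight 2+9+9+10 = 30.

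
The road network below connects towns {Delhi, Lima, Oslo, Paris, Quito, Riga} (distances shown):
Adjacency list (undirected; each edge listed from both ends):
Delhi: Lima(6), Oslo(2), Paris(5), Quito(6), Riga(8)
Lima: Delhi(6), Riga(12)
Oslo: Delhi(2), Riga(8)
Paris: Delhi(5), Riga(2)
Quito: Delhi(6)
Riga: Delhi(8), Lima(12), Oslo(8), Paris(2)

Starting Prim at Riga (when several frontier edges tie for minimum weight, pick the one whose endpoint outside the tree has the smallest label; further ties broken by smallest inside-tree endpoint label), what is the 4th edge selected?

Prim, starting at Riga.
Step 1: cheapest edge leaving the tree is Paris—Riga (2); add Paris.
Step 2: cheapest edge leaving the tree is Delhi—Paris (5); add Delhi.
Step 3: cheapest edge leaving the tree is Delhi—Oslo (2); add Oslo.
Step 4: cheapest edge leaving the tree is Delhi—Lima (6); add Lima.
Step 5: cheapest edge leaving the tree is Delhi—Quito (6); add Quito.
The 4th edge added is Delhi—Lima.

Delhi-Lima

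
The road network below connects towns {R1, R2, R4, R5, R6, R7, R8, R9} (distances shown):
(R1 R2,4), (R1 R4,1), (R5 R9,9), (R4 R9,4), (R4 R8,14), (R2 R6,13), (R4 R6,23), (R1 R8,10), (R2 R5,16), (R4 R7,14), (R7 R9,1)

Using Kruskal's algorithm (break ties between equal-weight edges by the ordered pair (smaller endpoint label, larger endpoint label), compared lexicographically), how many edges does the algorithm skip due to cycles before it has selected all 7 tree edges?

Kruskal: consider edges lightest-first.
R1 R4 (1): add — endpoints in different components.
R7 R9 (1): add — endpoints in different components.
R1 R2 (4): add — endpoints in different components.
R4 R9 (4): add — endpoints in different components.
R5 R9 (9): add — endpoints in different components.
R1 R8 (10): add — endpoints in different components.
R2 R6 (13): add — endpoints in different components.
Edges rejected before the tree was complete: 0.

0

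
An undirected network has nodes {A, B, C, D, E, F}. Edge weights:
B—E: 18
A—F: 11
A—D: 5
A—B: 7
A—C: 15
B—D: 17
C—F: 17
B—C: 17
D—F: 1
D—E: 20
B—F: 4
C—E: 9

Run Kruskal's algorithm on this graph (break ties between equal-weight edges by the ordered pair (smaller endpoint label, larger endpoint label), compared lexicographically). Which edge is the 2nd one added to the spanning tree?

Sort edges by weight, then run Kruskal:
D—F (1): add. Components now {A} {B} {C} {D,F} {E}
B—F (4): add. Components now {A} {B,D,F} {C} {E}
A—D (5): add. Components now {A,B,D,F} {C} {E}
A—B (7): skip — A and B already connected.
C—E (9): add. Components now {A,B,D,F} {C,E}
A—F (11): skip — A and F already connected.
A—C (15): add. Components now {A,B,C,D,E,F}
The 2nd edge added is B—F.

B-F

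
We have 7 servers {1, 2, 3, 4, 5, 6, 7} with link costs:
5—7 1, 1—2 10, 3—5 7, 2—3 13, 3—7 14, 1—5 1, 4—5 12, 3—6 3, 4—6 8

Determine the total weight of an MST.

30

Kruskal's algorithm — process edges by increasing weight (ties by edge label):
1—5 (1): add — endpoints in different components.
5—7 (1): add — endpoints in different components.
3—6 (3): add — endpoints in different components.
3—5 (7): add — endpoints in different components.
4—6 (8): add — endpoints in different components.
1—2 (10): add — endpoints in different components.
MST edges: 1—5, 5—7, 3—6, 3—5, 4—6, 1—2; total weight 1+1+3+7+8+10 = 30.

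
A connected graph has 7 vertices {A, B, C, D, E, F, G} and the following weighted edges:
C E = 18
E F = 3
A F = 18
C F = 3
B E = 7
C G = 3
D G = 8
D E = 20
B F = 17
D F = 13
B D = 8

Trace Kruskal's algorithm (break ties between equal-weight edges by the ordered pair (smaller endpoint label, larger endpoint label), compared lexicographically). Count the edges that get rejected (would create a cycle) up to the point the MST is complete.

Sort edges by weight, then run Kruskal:
C F (3): add — endpoints in different components.
C G (3): add — endpoints in different components.
E F (3): add — endpoints in different components.
B E (7): add — endpoints in different components.
B D (8): add — endpoints in different components.
D G (8): skip — D and G already connected.
D F (13): skip — D and F already connected.
B F (17): skip — B and F already connected.
A F (18): add — endpoints in different components.
Edges rejected before the tree was complete: 3.

3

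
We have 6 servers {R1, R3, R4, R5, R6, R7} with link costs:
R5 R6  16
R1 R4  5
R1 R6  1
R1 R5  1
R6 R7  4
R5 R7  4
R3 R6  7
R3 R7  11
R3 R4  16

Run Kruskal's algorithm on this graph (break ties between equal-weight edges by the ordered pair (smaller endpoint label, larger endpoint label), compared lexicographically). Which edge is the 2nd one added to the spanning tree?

Kruskal: consider edges lightest-first.
R1 R5 (1): add. Components now {R4} {R6} {R3} {R7} {R1,R5}
R1 R6 (1): add. Components now {R4} {R1,R5,R6} {R3} {R7}
R5 R7 (4): add. Components now {R4} {R1,R5,R6,R7} {R3}
R6 R7 (4): skip — R6 and R7 already connected.
R1 R4 (5): add. Components now {R1,R4,R5,R6,R7} {R3}
R3 R6 (7): add. Components now {R1,R3,R4,R5,R6,R7}
The 2nd edge added is R1 R6.

R1-R6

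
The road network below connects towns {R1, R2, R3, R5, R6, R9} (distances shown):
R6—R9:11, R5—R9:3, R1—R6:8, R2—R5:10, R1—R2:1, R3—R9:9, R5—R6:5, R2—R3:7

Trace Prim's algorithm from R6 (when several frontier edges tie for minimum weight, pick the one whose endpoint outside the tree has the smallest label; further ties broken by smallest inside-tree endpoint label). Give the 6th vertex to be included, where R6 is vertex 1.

Prim, starting at R6.
Step 1: frontier [R5—R6 5, R1—R6 8, R6—R9 11] → take R5—R6 (5); add R5.
Step 2: frontier [R5—R9 3, R2—R5 10, R1—R6 8, R6—R9 11] → take R5—R9 (3); add R9.
Step 3: frontier [R2—R5 10, R1—R6 8, R3—R9 9] → take R1—R6 (8); add R1.
Step 4: frontier [R1—R2 1, R2—R5 10, R3—R9 9] → take R1—R2 (1); add R2.
Step 5: frontier [R2—R3 7, R3—R9 9] → take R2—R3 (7); add R3.
Vertex order: R6, R5, R9, R1, R2, R3. The 6th vertex is R3.

R3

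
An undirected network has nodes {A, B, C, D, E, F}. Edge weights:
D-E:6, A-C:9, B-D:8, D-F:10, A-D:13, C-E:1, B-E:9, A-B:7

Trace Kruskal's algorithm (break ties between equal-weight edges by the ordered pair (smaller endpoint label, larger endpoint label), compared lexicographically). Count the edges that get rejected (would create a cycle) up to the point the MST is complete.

Sort edges by weight, then run Kruskal:
C-E (1): add. Components now {A} {B} {C,E} {D} {F}
D-E (6): add. Components now {A} {B} {C,D,E} {F}
A-B (7): add. Components now {A,B} {C,D,E} {F}
B-D (8): add. Components now {A,B,C,D,E} {F}
A-C (9): skip — A and C already connected.
B-E (9): skip — B and E already connected.
D-F (10): add. Components now {A,B,C,D,E,F}
Edges rejected before the tree was complete: 2.

2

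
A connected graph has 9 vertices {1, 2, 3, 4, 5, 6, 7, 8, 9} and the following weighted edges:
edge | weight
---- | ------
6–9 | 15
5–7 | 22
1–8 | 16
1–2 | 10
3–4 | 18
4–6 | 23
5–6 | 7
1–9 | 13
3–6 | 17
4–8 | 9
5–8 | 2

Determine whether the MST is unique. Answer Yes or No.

Kruskal: consider edges lightest-first.
5–8 (2): add — endpoints in different components.
5–6 (7): add — endpoints in different components.
4–8 (9): add — endpoints in different components.
1–2 (10): add — endpoints in different components.
1–9 (13): add — endpoints in different components.
6–9 (15): add — endpoints in different components.
1–8 (16): skip — 1 and 8 already connected.
3–6 (17): add — endpoints in different components.
3–4 (18): skip — 3 and 4 already connected.
5–7 (22): add — endpoints in different components.
Every non-tree edge has weight strictly greater than the heaviest edge on the tree path between its endpoints, so the MST is unique.

Yes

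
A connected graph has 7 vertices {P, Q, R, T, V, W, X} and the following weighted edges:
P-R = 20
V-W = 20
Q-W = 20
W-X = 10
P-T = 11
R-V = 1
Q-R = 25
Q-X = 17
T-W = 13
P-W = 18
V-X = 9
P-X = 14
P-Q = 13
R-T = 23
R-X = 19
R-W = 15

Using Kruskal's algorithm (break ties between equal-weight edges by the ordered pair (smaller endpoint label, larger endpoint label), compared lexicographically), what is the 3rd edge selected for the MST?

W-X

Sort edges by weight, then run Kruskal:
R-V (1): add — endpoints in different components.
V-X (9): add — endpoints in different components.
W-X (10): add — endpoints in different components.
P-T (11): add — endpoints in different components.
P-Q (13): add — endpoints in different components.
T-W (13): add — endpoints in different components.
The 3rd edge added is W-X.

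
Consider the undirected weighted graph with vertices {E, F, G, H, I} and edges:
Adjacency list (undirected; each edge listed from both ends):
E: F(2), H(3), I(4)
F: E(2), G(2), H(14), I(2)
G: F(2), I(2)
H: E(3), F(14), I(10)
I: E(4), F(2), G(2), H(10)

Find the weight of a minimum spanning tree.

9

Prim, starting at E.
Step 1: cheapest edge leaving the tree is E-F (2); add F.
Step 2: cheapest edge leaving the tree is F-G (2); add G.
Step 3: cheapest edge leaving the tree is F-I (2); add I.
Step 4: cheapest edge leaving the tree is E-H (3); add H.
MST edges: E-F, F-G, F-I, E-H; total weight 2+2+2+3 = 9.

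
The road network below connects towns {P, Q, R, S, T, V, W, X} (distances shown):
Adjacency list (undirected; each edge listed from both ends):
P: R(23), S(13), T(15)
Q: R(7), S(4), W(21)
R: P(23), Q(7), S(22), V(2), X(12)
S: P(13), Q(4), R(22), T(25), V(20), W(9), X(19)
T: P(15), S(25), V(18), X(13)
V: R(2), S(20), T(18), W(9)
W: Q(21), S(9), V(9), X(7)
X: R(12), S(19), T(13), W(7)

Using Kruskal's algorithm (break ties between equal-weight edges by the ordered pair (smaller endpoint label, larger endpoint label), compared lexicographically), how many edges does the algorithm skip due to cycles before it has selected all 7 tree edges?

2

Kruskal's algorithm — process edges by increasing weight (ties by edge label):
R—V (2): add — endpoints in different components.
Q—S (4): add — endpoints in different components.
Q—R (7): add — endpoints in different components.
W—X (7): add — endpoints in different components.
S—W (9): add — endpoints in different components.
V—W (9): skip — V and W already connected.
R—X (12): skip — X and R already connected.
P—S (13): add — endpoints in different components.
T—X (13): add — endpoints in different components.
Edges rejected before the tree was complete: 2.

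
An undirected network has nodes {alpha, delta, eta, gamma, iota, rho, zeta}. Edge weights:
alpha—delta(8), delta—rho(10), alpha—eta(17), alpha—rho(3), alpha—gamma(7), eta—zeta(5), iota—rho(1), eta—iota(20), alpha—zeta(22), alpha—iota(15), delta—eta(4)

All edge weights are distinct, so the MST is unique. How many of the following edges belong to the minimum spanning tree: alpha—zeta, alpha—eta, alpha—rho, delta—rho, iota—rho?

2

Sort edges by weight, then run Kruskal:
iota—rho (1): add — endpoints in different components.
alpha—rho (3): add — endpoints in different components.
delta—eta (4): add — endpoints in different components.
eta—zeta (5): add — endpoints in different components.
alpha—gamma (7): add — endpoints in different components.
alpha—delta (8): add — endpoints in different components.
MST edge set: {iota—rho, alpha—rho, delta—eta, eta—zeta, alpha—gamma, alpha—delta}.
Of the listed edges, {alpha—rho, iota—rho} are in the MST → 2.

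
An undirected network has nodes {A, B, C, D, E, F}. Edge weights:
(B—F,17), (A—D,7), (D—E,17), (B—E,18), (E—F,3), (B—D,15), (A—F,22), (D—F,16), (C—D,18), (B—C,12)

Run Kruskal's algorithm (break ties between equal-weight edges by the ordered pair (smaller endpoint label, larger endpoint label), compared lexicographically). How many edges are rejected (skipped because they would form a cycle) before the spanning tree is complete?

0

Kruskal's algorithm — process edges by increasing weight (ties by edge label):
E—F (3): add — endpoints in different components.
A—D (7): add — endpoints in different components.
B—C (12): add — endpoints in different components.
B—D (15): add — endpoints in different components.
D—F (16): add — endpoints in different components.
Edges rejected before the tree was complete: 0.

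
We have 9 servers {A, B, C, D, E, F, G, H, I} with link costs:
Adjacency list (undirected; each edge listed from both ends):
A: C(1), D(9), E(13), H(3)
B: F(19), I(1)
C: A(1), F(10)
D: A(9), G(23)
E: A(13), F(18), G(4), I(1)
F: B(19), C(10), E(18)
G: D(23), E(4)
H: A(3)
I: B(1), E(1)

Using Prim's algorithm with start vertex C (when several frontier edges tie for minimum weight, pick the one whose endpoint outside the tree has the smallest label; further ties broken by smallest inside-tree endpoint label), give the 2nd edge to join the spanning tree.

Prim, starting at C.
Step 1: frontier [A-C 1, C-F 10] → take A-C (1); add A.
Step 2: frontier [A-H 3, A-D 9, A-E 13, C-F 10] → take A-H (3); add H.
Step 3: frontier [A-D 9, A-E 13, C-F 10] → take A-D (9); add D.
Step 4: frontier [A-E 13, C-F 10, D-G 23] → take C-F (10); add F.
Step 5: frontier [A-E 13, D-G 23, E-F 18, B-F 19] → take A-E (13); add E.
Step 6: frontier [D-G 23, E-I 1, E-G 4, B-F 19] → take E-I (1); add I.
Step 7: frontier [D-G 23, E-G 4, B-F 19, B-I 1] → take B-I (1); add B.
Step 8: frontier [D-G 23, E-G 4] → take E-G (4); add G.
The 2nd edge added is A-H.

A-H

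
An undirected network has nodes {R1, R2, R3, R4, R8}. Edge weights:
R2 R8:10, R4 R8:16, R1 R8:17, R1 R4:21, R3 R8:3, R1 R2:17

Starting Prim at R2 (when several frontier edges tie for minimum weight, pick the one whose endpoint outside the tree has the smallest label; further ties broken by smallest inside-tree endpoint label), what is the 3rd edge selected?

Prim, starting at R2.
Step 1: cheapest edge leaving the tree is R2 R8 (10); add R8.
Step 2: cheapest edge leaving the tree is R3 R8 (3); add R3.
Step 3: cheapest edge leaving the tree is R4 R8 (16); add R4.
Step 4: cheapest edge leaving the tree is R1 R2 (17); add R1.
The 3rd edge added is R4 R8.

R4-R8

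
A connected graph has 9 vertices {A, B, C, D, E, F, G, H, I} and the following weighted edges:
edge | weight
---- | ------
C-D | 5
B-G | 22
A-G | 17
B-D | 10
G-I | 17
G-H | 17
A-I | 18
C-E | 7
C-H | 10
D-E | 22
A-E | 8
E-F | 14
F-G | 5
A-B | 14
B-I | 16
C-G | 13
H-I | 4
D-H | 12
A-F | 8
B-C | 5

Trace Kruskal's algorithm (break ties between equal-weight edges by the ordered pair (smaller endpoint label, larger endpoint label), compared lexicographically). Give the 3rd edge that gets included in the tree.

Kruskal: consider edges lightest-first.
H-I (4): add — endpoints in different components.
B-C (5): add — endpoints in different components.
C-D (5): add — endpoints in different components.
F-G (5): add — endpoints in different components.
C-E (7): add — endpoints in different components.
A-E (8): add — endpoints in different components.
A-F (8): add — endpoints in different components.
B-D (10): skip — B and D already connected.
C-H (10): add — endpoints in different components.
The 3rd edge added is C-D.

C-D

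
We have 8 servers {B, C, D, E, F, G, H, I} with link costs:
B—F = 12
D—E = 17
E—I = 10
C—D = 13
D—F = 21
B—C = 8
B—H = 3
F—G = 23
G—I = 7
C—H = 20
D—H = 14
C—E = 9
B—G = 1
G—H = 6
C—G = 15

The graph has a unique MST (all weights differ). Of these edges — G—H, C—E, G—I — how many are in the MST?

2

Sort edges by weight, then run Kruskal:
B—G (1): add — endpoints in different components.
B—H (3): add — endpoints in different components.
G—H (6): skip — G and H already connected.
G—I (7): add — endpoints in different components.
B—C (8): add — endpoints in different components.
C—E (9): add — endpoints in different components.
E—I (10): skip — E and I already connected.
B—F (12): add — endpoints in different components.
C—D (13): add — endpoints in different components.
MST edge set: {B—G, B—H, G—I, B—C, C—E, B—F, C—D}.
Of the listed edges, {C—E, G—I} are in the MST → 2.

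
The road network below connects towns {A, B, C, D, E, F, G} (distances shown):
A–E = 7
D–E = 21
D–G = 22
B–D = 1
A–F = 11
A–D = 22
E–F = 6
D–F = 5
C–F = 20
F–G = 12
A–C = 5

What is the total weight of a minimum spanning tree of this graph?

Sort edges by weight, then run Kruskal:
B–D (1): add. Components now {A} {B,D} {C} {E} {F} {G}
A–C (5): add. Components now {A,C} {B,D} {E} {F} {G}
D–F (5): add. Components now {A,C} {B,D,F} {E} {G}
E–F (6): add. Components now {A,C} {B,D,E,F} {G}
A–E (7): add. Components now {A,B,C,D,E,F} {G}
A–F (11): skip — A and F already connected.
F–G (12): add. Components now {A,B,C,D,E,F,G}
MST edges: B–D, A–C, D–F, E–F, A–E, F–G; total weight 1+5+5+6+7+12 = 36.

36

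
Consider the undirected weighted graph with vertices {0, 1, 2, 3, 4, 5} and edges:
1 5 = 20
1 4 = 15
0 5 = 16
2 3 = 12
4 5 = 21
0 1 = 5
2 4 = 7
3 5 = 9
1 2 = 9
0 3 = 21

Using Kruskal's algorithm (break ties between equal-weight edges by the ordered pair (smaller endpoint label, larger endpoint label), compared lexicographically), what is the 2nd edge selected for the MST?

Kruskal's algorithm — process edges by increasing weight (ties by edge label):
0 1 (5): add. Components now {0,1} {2} {3} {4} {5}
2 4 (7): add. Components now {0,1} {2,4} {3} {5}
1 2 (9): add. Components now {0,1,2,4} {3} {5}
3 5 (9): add. Components now {0,1,2,4} {3,5}
2 3 (12): add. Components now {0,1,2,3,4,5}
The 2nd edge added is 2 4.

2-4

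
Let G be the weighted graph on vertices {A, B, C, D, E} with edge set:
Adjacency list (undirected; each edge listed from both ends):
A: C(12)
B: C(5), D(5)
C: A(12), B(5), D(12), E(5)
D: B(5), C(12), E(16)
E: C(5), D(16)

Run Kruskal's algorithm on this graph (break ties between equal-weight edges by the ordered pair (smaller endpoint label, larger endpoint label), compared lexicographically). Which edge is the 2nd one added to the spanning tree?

Kruskal: consider edges lightest-first.
B C (5): add — endpoints in different components.
B D (5): add — endpoints in different components.
C E (5): add — endpoints in different components.
A C (12): add — endpoints in different components.
The 2nd edge added is B D.

B-D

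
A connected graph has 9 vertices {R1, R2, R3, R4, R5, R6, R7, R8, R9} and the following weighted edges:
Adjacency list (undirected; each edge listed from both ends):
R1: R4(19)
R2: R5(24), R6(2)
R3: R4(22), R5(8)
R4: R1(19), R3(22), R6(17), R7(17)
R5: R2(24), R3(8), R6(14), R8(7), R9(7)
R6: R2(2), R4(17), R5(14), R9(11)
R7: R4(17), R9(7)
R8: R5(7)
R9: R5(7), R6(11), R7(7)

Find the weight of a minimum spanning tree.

Grow the tree from R6 using Prim:
Step 1: frontier [R2 R6 2, R6 R9 11, R5 R6 14, R4 R6 17] → take R2 R6 (2); add R2.
Step 2: frontier [R2 R5 24, R6 R9 11, R5 R6 14, R4 R6 17] → take R6 R9 (11); add R9.
Step 3: frontier [R2 R5 24, R5 R6 14, R4 R6 17, R5 R9 7, R7 R9 7] → take R5 R9 (7); add R5.
Step 4: frontier [R5 R8 7, R3 R5 8, R4 R6 17, R7 R9 7] → take R7 R9 (7); add R7.
Step 5: frontier [R5 R8 7, R3 R5 8, R4 R6 17, R4 R7 17] → take R5 R8 (7); add R8.
Step 6: frontier [R3 R5 8, R4 R6 17, R4 R7 17] → take R3 R5 (8); add R3.
Step 7: frontier [R3 R4 22, R4 R6 17, R4 R7 17] → take R4 R6 (17); add R4.
Step 8: frontier [R1 R4 19] → take R1 R4 (19); add R1.
MST edges: R2 R6, R6 R9, R5 R9, R7 R9, R5 R8, R3 R5, R4 R6, R1 R4; total weight 2+11+7+7+7+8+17+19 = 78.

78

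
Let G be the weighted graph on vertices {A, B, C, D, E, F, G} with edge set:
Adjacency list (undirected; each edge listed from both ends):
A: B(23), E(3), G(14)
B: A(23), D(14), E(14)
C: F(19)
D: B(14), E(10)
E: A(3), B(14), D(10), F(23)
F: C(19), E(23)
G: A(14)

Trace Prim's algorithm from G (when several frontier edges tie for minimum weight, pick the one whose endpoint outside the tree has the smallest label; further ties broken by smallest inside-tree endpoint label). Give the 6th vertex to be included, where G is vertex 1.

F

Prim's algorithm from G:
Step 1: cheapest edge leaving the tree is A-G (14); add A.
Step 2: cheapest edge leaving the tree is A-E (3); add E.
Step 3: cheapest edge leaving the tree is D-E (10); add D.
Step 4: cheapest edge leaving the tree is B-D (14); add B.
Step 5: cheapest edge leaving the tree is E-F (23); add F.
Step 6: cheapest edge leaving the tree is C-F (19); add C.
Vertex order: G, A, E, D, B, F, C. The 6th vertex is F.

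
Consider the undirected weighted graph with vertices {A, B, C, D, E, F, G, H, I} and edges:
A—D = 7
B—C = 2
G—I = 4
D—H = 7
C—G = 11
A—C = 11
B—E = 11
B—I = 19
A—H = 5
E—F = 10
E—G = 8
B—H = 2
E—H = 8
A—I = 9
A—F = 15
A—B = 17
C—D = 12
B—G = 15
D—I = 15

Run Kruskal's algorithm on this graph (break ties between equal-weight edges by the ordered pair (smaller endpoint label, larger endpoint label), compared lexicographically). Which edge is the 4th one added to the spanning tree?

A-H

Kruskal: consider edges lightest-first.
B—C (2): add — endpoints in different components.
B—H (2): add — endpoints in different components.
G—I (4): add — endpoints in different components.
A—H (5): add — endpoints in different components.
A—D (7): add — endpoints in different components.
D—H (7): skip — D and H already connected.
E—G (8): add — endpoints in different components.
E—H (8): add — endpoints in different components.
A—I (9): skip — A and I already connected.
E—F (10): add — endpoints in different components.
The 4th edge added is A—H.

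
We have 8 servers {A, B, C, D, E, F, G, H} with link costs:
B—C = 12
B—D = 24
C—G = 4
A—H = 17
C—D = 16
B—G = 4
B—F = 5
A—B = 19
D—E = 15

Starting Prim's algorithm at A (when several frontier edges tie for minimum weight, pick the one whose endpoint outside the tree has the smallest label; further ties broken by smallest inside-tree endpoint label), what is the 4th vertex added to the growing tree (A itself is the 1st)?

G

Prim, starting at A.
Step 1: frontier [A—H 17, A—B 19] → take A—H (17); add H.
Step 2: frontier [A—B 19] → take A—B (19); add B.
Step 3: frontier [B—G 4, B—F 5, B—C 12, B—D 24] → take B—G (4); add G.
Step 4: frontier [B—F 5, B—C 12, B—D 24, C—G 4] → take C—G (4); add C.
Step 5: frontier [B—F 5, B—D 24, C—D 16] → take B—F (5); add F.
Step 6: frontier [B—D 24, C—D 16] → take C—D (16); add D.
Step 7: frontier [D—E 15] → take D—E (15); add E.
Vertex order: A, H, B, G, C, F, D, E. The 4th vertex is G.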